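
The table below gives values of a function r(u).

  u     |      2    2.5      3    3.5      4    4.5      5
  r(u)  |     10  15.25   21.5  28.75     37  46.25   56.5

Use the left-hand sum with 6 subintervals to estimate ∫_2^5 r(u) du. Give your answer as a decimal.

Δu = 0.5.
Sum = 0.5·[10 + 15.25 + 21.5 + 28.75 + 37 + 46.25] = 79.375.

79.375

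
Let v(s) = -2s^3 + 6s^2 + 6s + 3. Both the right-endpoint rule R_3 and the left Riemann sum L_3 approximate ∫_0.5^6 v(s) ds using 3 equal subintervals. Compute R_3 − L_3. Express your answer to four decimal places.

R_3 ≈ -302.958333.
L_3 ≈ 34.833333.
R_3 − L_3 ≈ -337.7917.

-337.7917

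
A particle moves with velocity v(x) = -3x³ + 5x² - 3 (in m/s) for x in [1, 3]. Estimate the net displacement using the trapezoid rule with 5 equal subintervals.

-23.36

Δx = (3 − 1)/5 = 0.4.
v(1) = -1, v(1.4) = -1.432, v(1.8) = -4.296, v(2.2) = -10.744, v(2.6) = -21.928, v(3) = -39.
T_5 = (Δx/2)·[v(x_0) + 2v(x_1) + ... + 2v(x_{4}) + v(x_5)].
Sum = -23.36.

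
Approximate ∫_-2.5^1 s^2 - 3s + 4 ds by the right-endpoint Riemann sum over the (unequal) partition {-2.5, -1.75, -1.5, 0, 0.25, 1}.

20.25

Subinterval widths: 0.75, 0.25, 1.5, 0.25, 0.75.
Right endpoints: -1.75, -1.5, 0, 0.25, 1.
f(-1.75) = 12.3125, f(-1.5) = 10.75, f(0) = 4, f(0.25) = 3.3125, f(1) = 2.
Sum = Σ Δs_i · f(s_i).
Sum = 20.25.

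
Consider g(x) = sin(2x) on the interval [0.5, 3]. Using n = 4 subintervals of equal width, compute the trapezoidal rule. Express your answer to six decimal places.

Δx = (3 − 0.5)/4 = 0.625.
g(0.5) ≈ 0.841471, g(1.125) ≈ 0.778073, g(1.75) ≈ -0.350783, g(2.375) ≈ -0.999293, g(3) ≈ -0.279415.
T_4 = (Δx/2)·[g(x_0) + 2g(x_1) + 2g(x_2) + 2g(x_3) + g(x_4)].
Sum ≈ -0.181859.

-0.181859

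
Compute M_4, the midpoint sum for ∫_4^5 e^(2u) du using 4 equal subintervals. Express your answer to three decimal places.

Δu = (5 − 4)/4 = 0.25.
Midpoints: 4.125, 4.375, 4.625, 4.875.
f(4.125) ≈ 3827.626, f(4.375) ≈ 6310.688, f(4.625) ≈ 10404.566, f(4.875) ≈ 17154.229.
Sum = Δu · [f(4.125) + f(4.375) + f(4.625) + f(4.875)].
Sum ≈ 9424.277.

9424.277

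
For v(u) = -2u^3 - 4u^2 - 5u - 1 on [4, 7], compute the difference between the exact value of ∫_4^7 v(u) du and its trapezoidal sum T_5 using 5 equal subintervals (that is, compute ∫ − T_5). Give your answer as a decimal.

6.66

Exact integral: ∫_4^7 v(u) du = -1530.
T_5 = -1536.66.
Error = -1530 − (-1536.66) = 6.66.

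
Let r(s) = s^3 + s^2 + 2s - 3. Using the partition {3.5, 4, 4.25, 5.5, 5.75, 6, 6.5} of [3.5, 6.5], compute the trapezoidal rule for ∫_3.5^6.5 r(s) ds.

Subinterval widths: 0.5, 0.25, 1.25, 0.25, 0.25, 0.5.
r(3.5) = 59.125, r(4) = 85, r(4.25) = 100.328125, r(5.5) = 204.625, r(5.75) = 231.671875, r(6) = 261, r(6.5) = 326.875.
On each subinterval the trapezoid contributes (Δs_i/2)·[r(s_{i-1}) + r(s_i)].
Sum = 512.8828125.

512.8828125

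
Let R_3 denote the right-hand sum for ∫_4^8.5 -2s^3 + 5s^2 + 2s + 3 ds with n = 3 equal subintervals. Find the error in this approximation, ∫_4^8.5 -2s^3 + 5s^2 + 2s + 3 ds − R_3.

Exact integral: ∫_4^8.5 f(s) ds = -1495.40625.
R_3 = -2157.75.
Error = -1495.40625 − (-2157.75) = 662.34375.

662.34375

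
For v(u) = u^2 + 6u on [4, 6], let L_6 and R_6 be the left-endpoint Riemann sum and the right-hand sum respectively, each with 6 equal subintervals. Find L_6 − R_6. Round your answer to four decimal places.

-10.6667

L_6 ≈ 105.370370.
R_6 ≈ 116.037037.
L_6 − R_6 ≈ -10.6667.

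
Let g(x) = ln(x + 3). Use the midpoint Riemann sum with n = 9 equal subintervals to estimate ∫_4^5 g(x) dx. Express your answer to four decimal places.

2.0142

Δx = (5 − 4)/9 = 1/9.
Midpoints: 73/18, 25/6, 77/18, 79/18, 4.5, 83/18, 85/18, 29/6, 89/18.
g(73/18) ≈ 1.9538, g(25/6) ≈ 1.9694, g(77/18) ≈ 1.9848, g(79/18) ≈ 2.0000, g(4.5) ≈ 2.0149, g(83/18) ≈ 2.0296, g(85/18) ≈ 2.0441, g(29/6) ≈ 2.0584, g(89/18) ≈ 2.0725.
Sum = Δx · [g(73/18) + g(25/6) + g(77/18) + ...].
Sum ≈ 2.0142.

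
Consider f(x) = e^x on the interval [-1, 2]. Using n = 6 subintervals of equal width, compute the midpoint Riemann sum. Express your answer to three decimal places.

6.949

Δx = (2 − (-1))/6 = 0.5.
Midpoints: -0.75, -0.25, 0.25, 0.75, 1.25, 1.75.
f(-0.75) ≈ 0.472, f(-0.25) ≈ 0.779, f(0.25) ≈ 1.284, f(0.75) ≈ 2.117, f(1.25) ≈ 3.490, f(1.75) ≈ 5.755.
Sum = Δx · [f(-0.75) + f(-0.25) + f(0.25) + ...].
Sum ≈ 6.949.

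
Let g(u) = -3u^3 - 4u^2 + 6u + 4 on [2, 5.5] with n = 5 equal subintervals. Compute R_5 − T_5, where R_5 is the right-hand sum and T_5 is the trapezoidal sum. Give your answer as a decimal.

R_5 = -999.1975.
T_5 = -803.50375.
R_5 − T_5 = -195.69375.

-195.69375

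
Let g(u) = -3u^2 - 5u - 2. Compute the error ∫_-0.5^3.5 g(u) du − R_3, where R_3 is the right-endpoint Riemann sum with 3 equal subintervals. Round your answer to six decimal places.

40.888889

Exact integral: ∫_-0.5^3.5 g(u) du = -81.
R_3 ≈ -121.88888889.
Error ≈ -81 − (-121.88888889) ≈ 40.888889.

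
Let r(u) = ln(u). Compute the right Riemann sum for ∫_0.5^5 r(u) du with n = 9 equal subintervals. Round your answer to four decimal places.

Δu = (5 − 0.5)/9 = 0.5.
Right endpoints: 1, 1.5, 2, 2.5, 3, 3.5, 4, 4.5, 5.
r(1) ≈ 0.0000, r(1.5) ≈ 0.4055, r(2) ≈ 0.6931, r(2.5) ≈ 0.9163, r(3) ≈ 1.0986, r(3.5) ≈ 1.2528, r(4) ≈ 1.3863, r(4.5) ≈ 1.5041, r(5) ≈ 1.6094.
Sum = Δu · [r(1) + r(1.5) + r(2) + ...].
Sum ≈ 4.4330.

4.4330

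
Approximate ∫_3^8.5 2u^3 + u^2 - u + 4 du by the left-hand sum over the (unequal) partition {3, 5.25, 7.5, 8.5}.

Subinterval widths: 2.25, 2.25, 1.
Left endpoints: 3, 5.25, 7.5.
f(3) = 64, f(5.25) = 315.71875, f(7.5) = 896.5.
Sum = Σ Δu_i · f(u_i).
Sum = 1750.8671875.

1750.8671875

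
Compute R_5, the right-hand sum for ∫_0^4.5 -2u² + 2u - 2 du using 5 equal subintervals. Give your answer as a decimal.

-64.89

Δu = (4.5 − 0)/5 = 0.9.
Right endpoints: 0.9, 1.8, 2.7, 3.6, 4.5.
f(0.9) = -1.82, f(1.8) = -4.88, f(2.7) = -11.18, f(3.6) = -20.72, f(4.5) = -33.5.
Sum = Δu · [f(0.9) + f(1.8) + f(2.7) + f(3.6) + f(4.5)].
Sum = -64.89.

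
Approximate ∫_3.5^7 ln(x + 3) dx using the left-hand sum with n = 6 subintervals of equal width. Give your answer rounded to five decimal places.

7.23197

Δx = (7 − 3.5)/6 = 7/12.
Left endpoints: 3.5, 49/12, 14/3, 5.25, 35/6, 77/12.
f(3.5) ≈ 1.87180, f(49/12) ≈ 1.95774, f(14/3) ≈ 2.03688, f(5.25) ≈ 2.11021, f(35/6) ≈ 2.17853, f(77/12) ≈ 2.24248.
Sum = Δx · [f(3.5) + f(49/12) + f(14/3) + ...].
Sum ≈ 7.23197.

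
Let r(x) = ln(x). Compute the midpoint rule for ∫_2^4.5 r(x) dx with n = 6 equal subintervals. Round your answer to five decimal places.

Δx = (4.5 − 2)/6 = 5/12.
Midpoints: 53/24, 2.625, 73/24, 83/24, 3.875, 103/24.
r(53/24) ≈ 0.79224, r(2.625) ≈ 0.96508, r(73/24) ≈ 1.11241, r(83/24) ≈ 1.24079, r(3.875) ≈ 1.35455, r(103/24) ≈ 1.45668.
Sum = Δx · [r(53/24) + r(2.625) + r(73/24) + ...].
Sum ≈ 2.88406.

2.88406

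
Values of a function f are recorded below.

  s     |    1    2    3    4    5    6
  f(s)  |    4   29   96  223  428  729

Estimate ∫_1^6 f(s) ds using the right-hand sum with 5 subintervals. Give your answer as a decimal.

1505

Δs = 1.
Sum = 1·[29 + 96 + 223 + 428 + 729] = 1505.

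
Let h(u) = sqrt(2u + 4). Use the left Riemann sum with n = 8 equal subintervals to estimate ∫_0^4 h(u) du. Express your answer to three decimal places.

Δu = (4 − 0)/8 = 0.5.
Left endpoints: 0, 0.5, 1, 1.5, 2, 2.5, 3, 3.5.
h(0) ≈ 2.000, h(0.5) ≈ 2.236, h(1) ≈ 2.449, h(1.5) ≈ 2.646, h(2) ≈ 2.828, h(2.5) ≈ 3.000, h(3) ≈ 3.162, h(3.5) ≈ 3.317.
Sum = Δu · [h(0) + h(0.5) + h(1) + ...].
Sum ≈ 10.819.

10.819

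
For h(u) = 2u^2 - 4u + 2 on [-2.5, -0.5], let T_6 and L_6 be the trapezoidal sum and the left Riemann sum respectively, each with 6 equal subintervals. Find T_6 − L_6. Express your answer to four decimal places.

T_6 ≈ 26.407407.
L_6 ≈ 29.740741.
T_6 − L_6 ≈ -3.3333.

-3.3333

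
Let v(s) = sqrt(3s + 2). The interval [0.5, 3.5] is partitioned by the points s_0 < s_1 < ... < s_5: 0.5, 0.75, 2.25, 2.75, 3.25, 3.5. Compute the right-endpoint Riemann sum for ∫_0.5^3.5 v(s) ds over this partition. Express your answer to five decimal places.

9.15103

Subinterval widths: 0.25, 1.5, 0.5, 0.5, 0.25.
Right endpoints: 0.75, 2.25, 2.75, 3.25, 3.5.
v(0.75) ≈ 2.06155, v(2.25) ≈ 2.95804, v(2.75) ≈ 3.20156, v(3.25) ≈ 3.42783, v(3.5) ≈ 3.53553.
Sum = Σ Δs_i · v(s_i).
Sum ≈ 9.15103.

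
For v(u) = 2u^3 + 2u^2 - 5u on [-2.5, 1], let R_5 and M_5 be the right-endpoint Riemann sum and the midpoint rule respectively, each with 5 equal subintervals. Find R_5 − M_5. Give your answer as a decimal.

R_5 = 6.3.
M_5 = 5.534375.
R_5 − M_5 = 0.765625.

0.765625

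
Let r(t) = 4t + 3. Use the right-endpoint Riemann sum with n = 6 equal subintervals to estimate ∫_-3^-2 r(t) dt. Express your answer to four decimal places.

Δt = (-2 − (-3))/6 = 1/6.
Right endpoints: -17/6, -8/3, -2.5, -7/3, -13/6, -2.
r(-17/6) = -25/3, r(-8/3) = -23/3, r(-2.5) = -7, r(-7/3) = -19/3, r(-13/6) = -17/3, r(-2) = -5.
Sum = Δt · [r(-17/6) + r(-8/3) + r(-2.5) + ...].
Sum ≈ -6.6667.

-6.6667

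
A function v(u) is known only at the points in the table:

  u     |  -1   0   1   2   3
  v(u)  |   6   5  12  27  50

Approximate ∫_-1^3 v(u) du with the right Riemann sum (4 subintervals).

94

Δu = 1.
Sum = 1·[5 + 12 + 27 + 50] = 94.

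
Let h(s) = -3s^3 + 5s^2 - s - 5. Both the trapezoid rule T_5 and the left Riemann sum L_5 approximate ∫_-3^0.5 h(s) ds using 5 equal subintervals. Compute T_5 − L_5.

-45.01875

T_5 = 97.43125.
L_5 = 142.45.
T_5 − L_5 = -45.01875.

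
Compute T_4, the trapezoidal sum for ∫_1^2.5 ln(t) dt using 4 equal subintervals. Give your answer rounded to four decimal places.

Δt = (2.5 − 1)/4 = 0.375.
f(1) ≈ 0.0000, f(1.375) ≈ 0.3185, f(1.75) ≈ 0.5596, f(2.125) ≈ 0.7538, f(2.5) ≈ 0.9163.
T_4 = (Δt/2)·[f(t_0) + 2f(t_1) + 2f(t_2) + 2f(t_3) + f(t_4)].
Sum ≈ 0.7837.

0.7837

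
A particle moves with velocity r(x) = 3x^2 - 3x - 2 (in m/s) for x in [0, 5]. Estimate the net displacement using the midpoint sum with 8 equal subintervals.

77.01171875

Δx = (5 − 0)/8 = 0.625.
Midpoints: 0.3125, 0.9375, 1.5625, 2.1875, 2.8125, 3.4375, 4.0625, 4.6875.
r(0.3125) = -2.64453125, r(0.9375) = -2.17578125, r(1.5625) = 0.63671875, r(2.1875) = 5.79296875, r(2.8125) = 13.29296875, r(3.4375) = 23.13671875, r(4.0625) = 35.32421875, r(4.6875) = 49.85546875.
Sum = Δx · [r(0.3125) + r(0.9375) + r(1.5625) + ...].
Sum = 77.01171875.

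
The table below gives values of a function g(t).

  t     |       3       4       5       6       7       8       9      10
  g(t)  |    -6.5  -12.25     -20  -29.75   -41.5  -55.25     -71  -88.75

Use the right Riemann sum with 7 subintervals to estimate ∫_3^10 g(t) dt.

Δt = 1.
Sum = 1·[(-12.25) + (-20) + (-29.75) + (-41.5) + (-55.25) + (-71) + (-88.75)] = -318.5.

-318.5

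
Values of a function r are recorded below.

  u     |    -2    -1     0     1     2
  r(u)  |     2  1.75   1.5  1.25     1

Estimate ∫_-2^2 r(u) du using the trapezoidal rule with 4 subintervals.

6

Δu = 1.
T_4 = (1/2)·[2 + 2·1.75 + 2·1.5 + 2·1.25 + 1] = 6.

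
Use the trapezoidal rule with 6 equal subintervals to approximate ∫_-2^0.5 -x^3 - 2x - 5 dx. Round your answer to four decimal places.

-4.6029

Δx = (0.5 − (-2))/6 = 5/12.
f(-2) = 7, f(-19/12) = 3691/1728, f(-7/6) = -233/216, f(-0.75) = -3.078125, f(-1/3) = -116/27, f(1/12) = -8929/1728, f(0.5) = -6.125.
T_6 = (Δx/2)·[f(x_0) + 2f(x_1) + ... + 2f(x_{5}) + f(x_6)].
Sum ≈ -4.6029.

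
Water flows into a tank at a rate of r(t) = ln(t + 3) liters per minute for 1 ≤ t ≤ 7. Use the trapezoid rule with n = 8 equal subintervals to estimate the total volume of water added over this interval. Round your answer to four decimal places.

Δt = (7 − 1)/8 = 0.75.
r(1) ≈ 1.3863, r(1.75) ≈ 1.5581, r(2.5) ≈ 1.7047, r(3.25) ≈ 1.8326, r(4) ≈ 1.9459, r(4.75) ≈ 2.0477, r(5.5) ≈ 2.1401, r(6.25) ≈ 2.2246, r(7) ≈ 2.3026.
T_8 = (Δt/2)·[r(t_0) + 2r(t_1) + ... + 2r(t_{7}) + r(t_8)].
Sum ≈ 11.4737.

11.4737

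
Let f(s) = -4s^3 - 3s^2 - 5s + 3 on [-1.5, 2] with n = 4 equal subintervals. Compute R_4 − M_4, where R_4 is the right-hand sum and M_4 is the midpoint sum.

R_4 = -48.7265625.
M_4 = -14.84765625.
R_4 − M_4 = -33.87890625.

-33.87890625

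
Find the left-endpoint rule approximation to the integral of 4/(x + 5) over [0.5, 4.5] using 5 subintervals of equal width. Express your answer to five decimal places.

2.31334

Δx = (4.5 − 0.5)/5 = 0.8.
Left endpoints: 0.5, 1.3, 2.1, 2.9, 3.7.
f(0.5) = 8/11, f(1.3) = 40/63, f(2.1) = 40/71, f(2.9) = 40/79, f(3.7) = 40/87.
Sum = Δx · [f(0.5) + f(1.3) + f(2.1) + f(2.9) + f(3.7)].
Sum ≈ 2.31334.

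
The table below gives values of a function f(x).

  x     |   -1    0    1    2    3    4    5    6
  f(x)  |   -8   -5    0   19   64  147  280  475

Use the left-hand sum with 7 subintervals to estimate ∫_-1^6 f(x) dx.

Δx = 1.
Sum = 1·[(-8) + (-5) + 0 + 19 + 64 + 147 + 280] = 497.

497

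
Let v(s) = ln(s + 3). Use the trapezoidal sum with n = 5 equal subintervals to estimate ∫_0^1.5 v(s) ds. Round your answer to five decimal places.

Δs = (1.5 − 0)/5 = 0.3.
v(0) ≈ 1.09861, v(0.3) ≈ 1.19392, v(0.6) ≈ 1.28093, v(0.9) ≈ 1.36098, v(1.2) ≈ 1.43508, v(1.5) ≈ 1.50408.
T_5 = (Δs/2)·[v(s_0) + 2v(s_1) + ... + 2v(s_{4}) + v(s_5)].
Sum ≈ 1.97168.

1.97168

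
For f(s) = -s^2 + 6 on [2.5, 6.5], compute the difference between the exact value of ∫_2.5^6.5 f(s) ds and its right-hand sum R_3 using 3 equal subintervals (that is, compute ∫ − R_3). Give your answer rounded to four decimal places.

Exact integral: ∫_2.5^6.5 f(s) ds ≈ -62.333333.
R_3 ≈ -87.518519.
Error ≈ -62.333333 − (-87.518519) ≈ 25.1852.

25.1852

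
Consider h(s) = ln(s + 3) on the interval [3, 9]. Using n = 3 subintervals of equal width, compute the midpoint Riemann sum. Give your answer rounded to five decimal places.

Δs = (9 − 3)/3 = 2.
Midpoints: 4, 6, 8.
h(4) ≈ 1.94591, h(6) ≈ 2.19722, h(8) ≈ 2.39790.
Sum = Δs · [h(4) + h(6) + h(8)].
Sum ≈ 13.08206.

13.08206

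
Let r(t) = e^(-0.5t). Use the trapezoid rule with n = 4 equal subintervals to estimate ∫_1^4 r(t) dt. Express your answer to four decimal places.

0.9534

Δt = (4 − 1)/4 = 0.75.
r(1) ≈ 0.6065, r(1.75) ≈ 0.4169, r(2.5) ≈ 0.2865, r(3.25) ≈ 0.1969, r(4) ≈ 0.1353.
T_4 = (Δt/2)·[r(t_0) + 2r(t_1) + 2r(t_2) + 2r(t_3) + r(t_4)].
Sum ≈ 0.9534.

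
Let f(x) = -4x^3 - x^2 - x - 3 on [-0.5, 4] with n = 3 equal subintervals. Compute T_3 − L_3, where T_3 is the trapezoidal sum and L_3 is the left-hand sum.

-207.5625

T_3 = -335.8125.
L_3 = -128.25.
T_3 − L_3 = -207.5625.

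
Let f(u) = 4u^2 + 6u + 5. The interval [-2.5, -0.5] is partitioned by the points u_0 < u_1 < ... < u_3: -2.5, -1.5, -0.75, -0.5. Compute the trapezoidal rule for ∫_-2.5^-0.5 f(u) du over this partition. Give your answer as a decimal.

13.625

Subinterval widths: 1, 0.75, 0.25.
f(-2.5) = 15, f(-1.5) = 5, f(-0.75) = 2.75, f(-0.5) = 3.
On each subinterval the trapezoid contributes (Δu_i/2)·[f(u_{i-1}) + f(u_i)].
Sum = 13.625.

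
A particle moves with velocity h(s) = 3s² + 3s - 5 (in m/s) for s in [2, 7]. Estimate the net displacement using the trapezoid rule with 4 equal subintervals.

381.40625

Δs = (7 − 2)/4 = 1.25.
h(2) = 13, h(3.25) = 36.4375, h(4.5) = 69.25, h(5.75) = 111.4375, h(7) = 163.
T_4 = (Δs/2)·[h(s_0) + 2h(s_1) + 2h(s_2) + 2h(s_3) + h(s_4)].
Sum = 381.40625.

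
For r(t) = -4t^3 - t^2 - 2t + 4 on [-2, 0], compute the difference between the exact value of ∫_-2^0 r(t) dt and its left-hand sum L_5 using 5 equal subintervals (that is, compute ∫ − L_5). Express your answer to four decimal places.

-6.9867

Exact integral: ∫_-2^0 r(t) dt ≈ 25.333333.
L_5 = 32.32.
Error ≈ 25.333333 − 32.32 ≈ -6.9867.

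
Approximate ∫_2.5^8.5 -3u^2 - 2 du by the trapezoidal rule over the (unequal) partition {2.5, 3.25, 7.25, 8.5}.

Subinterval widths: 0.75, 4, 1.25.
f(2.5) = -20.75, f(3.25) = -33.6875, f(7.25) = -159.6875, f(8.5) = -218.75.
On each subinterval the trapezoid contributes (Δu_i/2)·[f(u_{i-1}) + f(u_i)].
Sum = -643.6875.

-643.6875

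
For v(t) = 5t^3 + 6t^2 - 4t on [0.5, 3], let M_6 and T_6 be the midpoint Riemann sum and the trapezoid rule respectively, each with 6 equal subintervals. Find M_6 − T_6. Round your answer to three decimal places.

-3.499

M_6 ≈ 136.25543.
T_6 ≈ 139.75477.
M_6 − T_6 ≈ -3.499.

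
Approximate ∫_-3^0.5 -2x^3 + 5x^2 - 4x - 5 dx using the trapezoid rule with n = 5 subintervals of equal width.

Δx = (0.5 − (-3))/5 = 0.7.
f(-3) = 106, f(-2.3) = 54.984, f(-1.6) = 22.392, f(-0.9) = 4.108, f(-0.2) = -3.984, f(0.5) = -6.
T_5 = (Δx/2)·[f(x_0) + 2f(x_1) + ... + 2f(x_{4}) + f(x_5)].
Sum = 89.25.

89.25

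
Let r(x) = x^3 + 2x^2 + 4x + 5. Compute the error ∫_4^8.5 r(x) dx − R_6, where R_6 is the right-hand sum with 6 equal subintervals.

-263.98828125

Exact integral: ∫_4^8.5 r(x) dx = 1742.765625.
R_6 = 2006.75390625.
Error = 1742.765625 − 2006.75390625 = -263.98828125.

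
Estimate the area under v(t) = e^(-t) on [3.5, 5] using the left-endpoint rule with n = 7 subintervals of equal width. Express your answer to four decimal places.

Δt = (5 − 3.5)/7 = 3/14.
Left endpoints: 3.5, 26/7, 55/14, 29/7, 61/14, 32/7, 67/14.
v(3.5) ≈ 0.0302, v(26/7) ≈ 0.0244, v(55/14) ≈ 0.0197, v(29/7) ≈ 0.0159, v(61/14) ≈ 0.0128, v(32/7) ≈ 0.0103, v(67/14) ≈ 0.0083.
Sum = Δt · [v(3.5) + v(26/7) + v(55/14) + ...].
Sum ≈ 0.0261.

0.0261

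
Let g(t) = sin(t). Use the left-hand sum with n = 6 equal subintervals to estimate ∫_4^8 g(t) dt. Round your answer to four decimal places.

Δt = (8 − 4)/6 = 2/3.
Left endpoints: 4, 14/3, 16/3, 6, 20/3, 22/3.
g(4) ≈ -0.7568, g(14/3) ≈ -0.9990, g(16/3) ≈ -0.8133, g(6) ≈ -0.2794, g(20/3) ≈ 0.3742, g(22/3) ≈ 0.8675.
Sum = Δt · [g(4) + g(14/3) + g(16/3) + ...].
Sum ≈ -1.0712.

-1.0712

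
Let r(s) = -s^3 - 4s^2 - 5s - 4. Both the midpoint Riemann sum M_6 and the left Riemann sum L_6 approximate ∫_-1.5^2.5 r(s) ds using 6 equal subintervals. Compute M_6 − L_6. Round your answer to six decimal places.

-15.888889

M_6 ≈ -59.01851852.
L_6 ≈ -43.12962963.
M_6 − L_6 ≈ -15.888889.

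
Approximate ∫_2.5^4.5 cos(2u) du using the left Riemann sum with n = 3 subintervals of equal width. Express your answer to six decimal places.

Δu = (4.5 − 2.5)/3 = 2/3.
Left endpoints: 2.5, 19/6, 23/6.
f(2.5) ≈ 0.283662, f(19/6) ≈ 0.998743, f(23/6) ≈ 0.186222.
Sum = Δu · [f(2.5) + f(19/6) + f(23/6)].
Sum ≈ 0.979084.

0.979084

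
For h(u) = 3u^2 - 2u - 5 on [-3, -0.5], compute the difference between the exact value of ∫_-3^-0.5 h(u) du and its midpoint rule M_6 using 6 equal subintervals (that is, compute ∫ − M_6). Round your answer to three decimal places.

Exact integral: ∫_-3^-0.5 h(u) du = 23.125.
M_6 ≈ 23.01649.
Error ≈ 23.125 − 23.01649 ≈ 0.109.

0.109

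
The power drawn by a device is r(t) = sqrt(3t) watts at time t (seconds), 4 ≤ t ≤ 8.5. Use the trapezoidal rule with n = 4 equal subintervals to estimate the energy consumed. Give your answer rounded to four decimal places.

Δt = (8.5 − 4)/4 = 1.125.
r(4) ≈ 3.4641, r(5.125) ≈ 3.9211, r(6.25) ≈ 4.3301, r(7.375) ≈ 4.7037, r(8.5) ≈ 5.0498.
T_4 = (Δt/2)·[r(t_0) + 2r(t_1) + 2r(t_2) + 2r(t_3) + r(t_4)].
Sum ≈ 19.3634.

19.3634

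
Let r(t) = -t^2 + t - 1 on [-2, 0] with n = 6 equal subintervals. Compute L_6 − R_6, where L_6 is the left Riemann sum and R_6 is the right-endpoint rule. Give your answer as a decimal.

L_6 ≈ -7.70370.
R_6 ≈ -5.70370.
L_6 − R_6 = -2.

-2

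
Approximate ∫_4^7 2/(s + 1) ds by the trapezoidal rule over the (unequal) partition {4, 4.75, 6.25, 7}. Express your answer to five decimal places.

Subinterval widths: 0.75, 1.5, 0.75.
f(4) = 0.4, f(4.75) = 8/23, f(6.25) = 8/29, f(7) = 0.25.
On each subinterval the trapezoid contributes (Δs_i/2)·[f(s_{i-1}) + f(s_i)].
Sum ≈ 0.94540.

0.94540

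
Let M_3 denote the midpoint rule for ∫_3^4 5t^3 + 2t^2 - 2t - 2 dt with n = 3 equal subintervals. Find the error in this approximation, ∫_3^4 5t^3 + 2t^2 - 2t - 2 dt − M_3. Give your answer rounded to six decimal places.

0.504630

Exact integral: ∫_3^4 f(t) dt ≈ 234.41666667.
M_3 ≈ 233.91203704.
Error ≈ 234.41666667 − 233.91203704 ≈ 0.504630.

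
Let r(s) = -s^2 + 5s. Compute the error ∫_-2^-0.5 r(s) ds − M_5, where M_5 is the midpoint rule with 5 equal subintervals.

-0.01125

Exact integral: ∫_-2^-0.5 r(s) ds = -12.
M_5 = -11.98875.
Error = -12 − (-11.98875) = -0.01125.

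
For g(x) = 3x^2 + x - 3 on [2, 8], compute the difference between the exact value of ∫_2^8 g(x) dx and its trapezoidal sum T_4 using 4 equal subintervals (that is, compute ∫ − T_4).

-6.75

Exact integral: ∫_2^8 g(x) dx = 516.
T_4 = 522.75.
Error = 516 − 522.75 = -6.75.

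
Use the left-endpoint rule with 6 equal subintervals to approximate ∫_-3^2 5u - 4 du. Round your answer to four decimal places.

-42.9167

Δu = (2 − (-3))/6 = 5/6.
Left endpoints: -3, -13/6, -4/3, -0.5, 1/3, 7/6.
f(-3) = -19, f(-13/6) = -89/6, f(-4/3) = -32/3, f(-0.5) = -6.5, f(1/3) = -7/3, f(7/6) = 11/6.
Sum = Δu · [f(-3) + f(-13/6) + f(-4/3) + ...].
Sum ≈ -42.9167.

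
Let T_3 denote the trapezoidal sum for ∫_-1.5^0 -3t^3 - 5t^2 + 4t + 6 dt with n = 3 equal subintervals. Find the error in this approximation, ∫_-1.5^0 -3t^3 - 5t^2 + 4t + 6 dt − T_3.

Exact integral: ∫_-1.5^0 f(t) dt = 2.671875.
T_3 = 2.78125.
Error = 2.671875 − 2.78125 = -0.109375.

-0.109375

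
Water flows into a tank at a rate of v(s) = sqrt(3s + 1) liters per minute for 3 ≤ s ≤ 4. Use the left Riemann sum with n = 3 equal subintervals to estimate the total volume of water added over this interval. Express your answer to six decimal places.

3.314335

Δs = (4 − 3)/3 = 1/3.
Left endpoints: 3, 10/3, 11/3.
v(3) ≈ 3.162278, v(10/3) ≈ 3.316625, v(11/3) ≈ 3.464102.
Sum = Δs · [v(3) + v(10/3) + v(11/3)].
Sum ≈ 3.314335.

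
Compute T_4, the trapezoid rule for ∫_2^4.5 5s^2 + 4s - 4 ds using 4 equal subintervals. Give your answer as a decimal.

Δs = (4.5 − 2)/4 = 0.625.
f(2) = 24, f(2.625) = 40.953125, f(3.25) = 61.8125, f(3.875) = 86.578125, f(4.5) = 115.25.
T_4 = (Δs/2)·[f(s_0) + 2f(s_1) + 2f(s_2) + 2f(s_3) + f(s_4)].
Sum = 161.85546875.

161.85546875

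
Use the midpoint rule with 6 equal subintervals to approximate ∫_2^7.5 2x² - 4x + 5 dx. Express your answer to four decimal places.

Δx = (7.5 − 2)/6 = 11/12.
Midpoints: 59/24, 3.375, 103/24, 125/24, 6.125, 169/24.
f(59/24) = 2089/288, f(3.375) = 14.28125, f(103/24) = 7105/288, f(125/24) = 11065/288, f(6.125) = 55.53125, f(169/24) = 21889/288.
Sum = Δx · [f(59/24) + f(3.375) + f(103/24) + ...].
Sum ≈ 198.1464.

198.1464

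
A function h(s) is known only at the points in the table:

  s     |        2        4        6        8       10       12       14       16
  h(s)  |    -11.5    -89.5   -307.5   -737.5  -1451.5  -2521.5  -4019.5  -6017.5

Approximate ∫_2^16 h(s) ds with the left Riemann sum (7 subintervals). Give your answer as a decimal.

-18277

Δs = 2.
Sum = 2·[(-11.5) + (-89.5) + (-307.5) + (-737.5) + (-1451.5) + (-2521.5) + (-4019.5)] = -18277.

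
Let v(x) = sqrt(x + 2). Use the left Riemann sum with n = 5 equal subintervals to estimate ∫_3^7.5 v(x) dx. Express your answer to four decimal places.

Δx = (7.5 − 3)/5 = 0.9.
Left endpoints: 3, 3.9, 4.8, 5.7, 6.6.
v(3) ≈ 2.2361, v(3.9) ≈ 2.4290, v(4.8) ≈ 2.6077, v(5.7) ≈ 2.7749, v(6.6) ≈ 2.9326.
Sum = Δx · [v(3) + v(3.9) + v(4.8) + v(5.7) + v(6.6)].
Sum ≈ 11.6822.

11.6822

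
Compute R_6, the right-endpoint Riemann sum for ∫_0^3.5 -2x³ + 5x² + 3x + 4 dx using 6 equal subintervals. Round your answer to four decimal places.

Δx = (3.5 − 0)/6 = 7/12.
Right endpoints: 7/12, 7/6, 1.75, 7/3, 35/12, 3.5.
f(7/12) = 6095/864, f(7/6) = 601/54, f(1.75) = 13.84375, f(7/3) = 346/27, f(35/12) = 4891/864, f(3.5) = -10.
Sum = Δx · [f(7/12) + f(7/6) + f(1.75) + ...].
Sum ≈ 23.6270.

23.6270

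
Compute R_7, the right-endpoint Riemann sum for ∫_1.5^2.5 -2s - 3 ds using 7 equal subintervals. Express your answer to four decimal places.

-7.1429

Δs = (2.5 − 1.5)/7 = 1/7.
Right endpoints: 23/14, 25/14, 27/14, 29/14, 31/14, 33/14, 2.5.
f(23/14) = -44/7, f(25/14) = -46/7, f(27/14) = -48/7, f(29/14) = -50/7, f(31/14) = -52/7, f(33/14) = -54/7, f(2.5) = -8.
Sum = Δs · [f(23/14) + f(25/14) + f(27/14) + ...].
Sum ≈ -7.1429.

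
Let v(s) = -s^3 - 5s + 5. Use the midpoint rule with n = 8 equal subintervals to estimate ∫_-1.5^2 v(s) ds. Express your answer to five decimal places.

Δs = (2 − (-1.5))/8 = 0.4375.
Midpoints: -1.28125, -0.84375, -0.40625, 0.03125, 0.46875, 0.90625, 1.34375, 1.78125.
v(-1.28125) = 442681/32768, v(-0.84375) = 321763/32768, v(-0.40625) = 232597/32768, v(0.03125) = 158719/32768, v(0.46875) = 83665/32768, v(0.90625) = -9029/32768, v(1.34375) = -135827/32768, v(1.78125) = -313193/32768.
Sum = Δs · [v(-1.28125) + v(-0.84375) + v(-0.40625) + ...].
Sum ≈ 10.43250.

10.43250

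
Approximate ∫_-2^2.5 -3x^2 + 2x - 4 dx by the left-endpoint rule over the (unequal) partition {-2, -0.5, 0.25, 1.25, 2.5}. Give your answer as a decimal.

-45.734375

Subinterval widths: 1.5, 0.75, 1, 1.25.
Left endpoints: -2, -0.5, 0.25, 1.25.
f(-2) = -20, f(-0.5) = -5.75, f(0.25) = -3.6875, f(1.25) = -6.1875.
Sum = Σ Δx_i · f(x_i).
Sum = -45.734375.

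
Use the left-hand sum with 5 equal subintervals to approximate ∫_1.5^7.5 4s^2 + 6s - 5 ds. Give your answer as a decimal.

Δs = (7.5 − 1.5)/5 = 1.2.
Left endpoints: 1.5, 2.7, 3.9, 5.1, 6.3.
f(1.5) = 13, f(2.7) = 40.36, f(3.9) = 79.24, f(5.1) = 129.64, f(6.3) = 191.56.
Sum = Δs · [f(1.5) + f(2.7) + f(3.9) + f(5.1) + f(6.3)].
Sum = 544.56.

544.56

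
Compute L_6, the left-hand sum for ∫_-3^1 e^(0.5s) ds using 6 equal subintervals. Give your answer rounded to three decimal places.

Δs = (1 − (-3))/6 = 2/3.
Left endpoints: -3, -7/3, -5/3, -1, -1/3, 1/3.
f(-3) ≈ 0.223, f(-7/3) ≈ 0.311, f(-5/3) ≈ 0.435, f(-1) ≈ 0.607, f(-1/3) ≈ 0.846, f(1/3) ≈ 1.181.
Sum = Δs · [f(-3) + f(-7/3) + f(-5/3) + ...].
Sum ≈ 2.402.

2.402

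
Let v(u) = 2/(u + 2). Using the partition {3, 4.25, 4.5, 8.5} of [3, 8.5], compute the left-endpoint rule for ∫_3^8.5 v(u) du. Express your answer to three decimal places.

1.811

Subinterval widths: 1.25, 0.25, 4.
Left endpoints: 3, 4.25, 4.5.
v(3) = 0.4, v(4.25) = 0.32, v(4.5) = 4/13.
Sum = Σ Δu_i · v(u_i).
Sum ≈ 1.811.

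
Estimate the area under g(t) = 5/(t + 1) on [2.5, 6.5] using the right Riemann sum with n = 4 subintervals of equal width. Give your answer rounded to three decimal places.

3.456

Δt = (6.5 − 2.5)/4 = 1.
Right endpoints: 3.5, 4.5, 5.5, 6.5.
g(3.5) = 10/9, g(4.5) = 10/11, g(5.5) = 10/13, g(6.5) = 2/3.
Sum = Δt · [g(3.5) + g(4.5) + g(5.5) + g(6.5)].
Sum ≈ 3.456.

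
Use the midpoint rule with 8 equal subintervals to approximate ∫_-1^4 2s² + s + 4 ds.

Δs = (4 − (-1))/8 = 0.625.
Midpoints: -0.6875, -0.0625, 0.5625, 1.1875, 1.8125, 2.4375, 3.0625, 3.6875.
f(-0.6875) = 4.2578125, f(-0.0625) = 3.9453125, f(0.5625) = 5.1953125, f(1.1875) = 8.0078125, f(1.8125) = 12.3828125, f(2.4375) = 18.3203125, f(3.0625) = 25.8203125, f(3.6875) = 34.8828125.
Sum = Δs · [f(-0.6875) + f(-0.0625) + f(0.5625) + ...].
Sum = 70.5078125.

70.5078125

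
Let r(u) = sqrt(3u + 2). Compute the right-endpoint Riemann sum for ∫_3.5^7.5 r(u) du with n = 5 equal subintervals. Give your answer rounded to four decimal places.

Δu = (7.5 − 3.5)/5 = 0.8.
Right endpoints: 4.3, 5.1, 5.9, 6.7, 7.5.
r(4.3) ≈ 3.8601, r(5.1) ≈ 4.1593, r(5.9) ≈ 4.4385, r(6.7) ≈ 4.7011, r(7.5) ≈ 4.9497.
Sum = Δu · [r(4.3) + r(5.1) + r(5.9) + r(6.7) + r(7.5)].
Sum ≈ 17.6869.

17.6869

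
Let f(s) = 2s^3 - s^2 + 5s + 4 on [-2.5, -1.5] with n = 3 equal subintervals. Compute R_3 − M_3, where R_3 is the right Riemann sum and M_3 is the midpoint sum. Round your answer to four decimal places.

R_3 ≈ -21.740741.
M_3 ≈ -26.962963.
R_3 − M_3 ≈ 5.2222.

5.2222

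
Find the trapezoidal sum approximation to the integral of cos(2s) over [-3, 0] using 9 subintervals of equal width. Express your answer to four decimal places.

Δs = (0 − (-3))/9 = 1/3.
f(-3) ≈ 0.9602, f(-8/3) ≈ 0.5818, f(-7/3) ≈ -0.0457, f(-2) ≈ -0.6536, f(-5/3) ≈ -0.9817, f(-4/3) ≈ -0.8893, f(-1) ≈ -0.4161, f(-2/3) ≈ 0.2352, f(-1/3) ≈ 0.7859, f(0) ≈ 1.0000.
T_9 = (Δs/2)·[f(s_0) + 2f(s_1) + ... + 2f(s_{8}) + f(s_9)].
Sum ≈ -0.1345.

-0.1345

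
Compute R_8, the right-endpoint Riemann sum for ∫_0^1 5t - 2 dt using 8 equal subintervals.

Δt = (1 − 0)/8 = 0.125.
Right endpoints: 0.125, 0.25, 0.375, 0.5, 0.625, 0.75, 0.875, 1.
f(0.125) = -1.375, f(0.25) = -0.75, f(0.375) = -0.125, f(0.5) = 0.5, f(0.625) = 1.125, f(0.75) = 1.75, f(0.875) = 2.375, f(1) = 3.
Sum = Δt · [f(0.125) + f(0.25) + f(0.375) + ...].
Sum = 0.8125.

0.8125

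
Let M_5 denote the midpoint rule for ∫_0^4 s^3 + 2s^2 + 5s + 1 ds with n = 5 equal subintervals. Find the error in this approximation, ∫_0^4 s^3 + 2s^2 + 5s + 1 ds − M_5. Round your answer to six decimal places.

1.706667

Exact integral: ∫_0^4 f(s) ds ≈ 150.66666667.
M_5 = 148.96.
Error ≈ 150.66666667 − 148.96 ≈ 1.706667.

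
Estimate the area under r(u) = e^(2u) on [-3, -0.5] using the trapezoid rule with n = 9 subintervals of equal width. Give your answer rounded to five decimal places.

0.18738

Δu = (-0.5 − (-3))/9 = 5/18.
r(-3) ≈ 0.00248, r(-49/18) ≈ 0.00432, r(-22/9) ≈ 0.00753, r(-13/6) ≈ 0.01312, r(-17/9) ≈ 0.02287, r(-29/18) ≈ 0.03987, r(-4/3) ≈ 0.06948, r(-19/18) ≈ 0.12110, r(-7/9) ≈ 0.21107, r(-0.5) ≈ 0.36788.
T_9 = (Δu/2)·[r(u_0) + 2r(u_1) + ... + 2r(u_{8}) + r(u_9)].
Sum ≈ 0.18738.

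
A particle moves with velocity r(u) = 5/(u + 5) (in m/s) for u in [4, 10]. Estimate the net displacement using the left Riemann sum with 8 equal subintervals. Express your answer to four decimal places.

2.6393

Δu = (10 − 4)/8 = 0.75.
Left endpoints: 4, 4.75, 5.5, 6.25, 7, 7.75, 8.5, 9.25.
r(4) = 5/9, r(4.75) = 20/39, r(5.5) = 10/21, r(6.25) = 4/9, r(7) = 5/12, r(7.75) = 20/51, r(8.5) = 10/27, r(9.25) = 20/57.
Sum = Δu · [r(4) + r(4.75) + r(5.5) + ...].
Sum ≈ 2.6393.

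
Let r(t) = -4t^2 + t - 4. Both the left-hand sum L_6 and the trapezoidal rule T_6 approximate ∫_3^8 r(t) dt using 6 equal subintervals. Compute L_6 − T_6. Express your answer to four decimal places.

L_6 ≈ -551.898148.
T_6 ≈ -641.481481.
L_6 − T_6 ≈ 89.5833.

89.5833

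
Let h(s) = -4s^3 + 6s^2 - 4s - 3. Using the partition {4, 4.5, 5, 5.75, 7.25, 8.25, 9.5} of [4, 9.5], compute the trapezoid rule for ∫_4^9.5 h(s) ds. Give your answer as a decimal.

Subinterval widths: 0.5, 0.5, 0.75, 1.5, 1, 1.25.
h(4) = -179, h(4.5) = -264, h(5) = -373, h(5.75) = -588.0625, h(7.25) = -1240.9375, h(8.25) = -1873.6875, h(9.5) = -2929.
On each subinterval the trapezoid contributes (Δs_i/2)·[h(s_{i-1}) + h(s_i)].
Sum = -6561.140625.

-6561.140625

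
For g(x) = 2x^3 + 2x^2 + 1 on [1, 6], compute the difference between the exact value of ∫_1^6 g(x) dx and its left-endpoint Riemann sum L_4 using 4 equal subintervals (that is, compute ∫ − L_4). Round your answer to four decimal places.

Exact integral: ∫_1^6 g(x) dx ≈ 795.833333.
L_4 = 513.28125.
Error ≈ 795.833333 − 513.28125 ≈ 282.5521.

282.5521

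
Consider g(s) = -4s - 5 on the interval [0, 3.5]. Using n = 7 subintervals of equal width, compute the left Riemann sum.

-38.5

Δs = (3.5 − 0)/7 = 0.5.
Left endpoints: 0, 0.5, 1, 1.5, 2, 2.5, 3.
g(0) = -5, g(0.5) = -7, g(1) = -9, g(1.5) = -11, g(2) = -13, g(2.5) = -15, g(3) = -17.
Sum = Δs · [g(0) + g(0.5) + g(1) + ...].
Sum = -38.5.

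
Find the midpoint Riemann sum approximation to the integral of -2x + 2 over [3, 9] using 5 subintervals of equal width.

-60

Δx = (9 − 3)/5 = 1.2.
Midpoints: 3.6, 4.8, 6, 7.2, 8.4.
f(3.6) = -5.2, f(4.8) = -7.6, f(6) = -10, f(7.2) = -12.4, f(8.4) = -14.8.
Sum = Δx · [f(3.6) + f(4.8) + f(6) + f(7.2) + f(8.4)].
Sum = -60.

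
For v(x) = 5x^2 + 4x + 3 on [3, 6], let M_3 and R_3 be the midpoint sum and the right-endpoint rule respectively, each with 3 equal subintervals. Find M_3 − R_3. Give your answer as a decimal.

-77.25

M_3 = 376.75.
R_3 = 454.
M_3 − R_3 = -77.25.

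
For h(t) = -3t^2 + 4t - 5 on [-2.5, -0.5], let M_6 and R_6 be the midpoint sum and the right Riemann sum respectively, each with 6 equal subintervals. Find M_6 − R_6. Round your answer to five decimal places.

-4.16667

M_6 ≈ -37.4444444.
R_6 ≈ -33.2777778.
M_6 − R_6 ≈ -4.16667.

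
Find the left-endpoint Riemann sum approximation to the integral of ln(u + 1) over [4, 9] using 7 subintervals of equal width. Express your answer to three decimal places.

9.727

Δu = (9 − 4)/7 = 5/7.
Left endpoints: 4, 33/7, 38/7, 43/7, 48/7, 53/7, 58/7.
f(4) ≈ 1.609, f(33/7) ≈ 1.743, f(38/7) ≈ 1.861, f(43/7) ≈ 1.966, f(48/7) ≈ 2.061, f(53/7) ≈ 2.148, f(58/7) ≈ 2.228.
Sum = Δu · [f(4) + f(33/7) + f(38/7) + ...].
Sum ≈ 9.727.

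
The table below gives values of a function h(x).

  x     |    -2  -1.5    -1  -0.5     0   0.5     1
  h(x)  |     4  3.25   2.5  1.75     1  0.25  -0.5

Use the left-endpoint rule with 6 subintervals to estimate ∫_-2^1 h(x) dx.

Δx = 0.5.
Sum = 0.5·[4 + 3.25 + 2.5 + 1.75 + 1 + 0.25] = 6.375.

6.375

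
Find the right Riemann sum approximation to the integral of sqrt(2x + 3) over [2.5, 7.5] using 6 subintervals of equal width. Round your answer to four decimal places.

Δx = (7.5 − 2.5)/6 = 5/6.
Right endpoints: 10/3, 25/6, 5, 35/6, 20/3, 7.5.
f(10/3) ≈ 3.1091, f(25/6) ≈ 3.3665, f(5) ≈ 3.6056, f(35/6) ≈ 3.8297, f(20/3) ≈ 4.0415, f(7.5) ≈ 4.2426.
Sum = Δx · [f(10/3) + f(25/6) + f(5) + ...].
Sum ≈ 18.4958.

18.4958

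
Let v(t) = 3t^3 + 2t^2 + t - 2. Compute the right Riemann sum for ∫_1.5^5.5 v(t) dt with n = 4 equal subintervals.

Δt = (5.5 − 1.5)/4 = 1.
Right endpoints: 2.5, 3.5, 4.5, 5.5.
v(2.5) = 59.875, v(3.5) = 154.625, v(4.5) = 316.375, v(5.5) = 563.125.
Sum = Δt · [v(2.5) + v(3.5) + v(4.5) + v(5.5)].
Sum = 1094.

1094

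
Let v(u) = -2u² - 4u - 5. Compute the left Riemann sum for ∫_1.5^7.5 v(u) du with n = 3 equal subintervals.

-293

Δu = (7.5 − 1.5)/3 = 2.
Left endpoints: 1.5, 3.5, 5.5.
v(1.5) = -15.5, v(3.5) = -43.5, v(5.5) = -87.5.
Sum = Δu · [v(1.5) + v(3.5) + v(5.5)].
Sum = -293.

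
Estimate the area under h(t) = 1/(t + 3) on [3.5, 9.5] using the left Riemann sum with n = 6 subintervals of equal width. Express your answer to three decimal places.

Δt = (9.5 − 3.5)/6 = 1.
Left endpoints: 3.5, 4.5, 5.5, 6.5, 7.5, 8.5.
h(3.5) = 2/13, h(4.5) = 2/15, h(5.5) = 2/17, h(6.5) = 2/19, h(7.5) = 2/21, h(8.5) = 2/23.
Sum = Δt · [h(3.5) + h(4.5) + h(5.5) + ...].
Sum ≈ 0.692.

0.692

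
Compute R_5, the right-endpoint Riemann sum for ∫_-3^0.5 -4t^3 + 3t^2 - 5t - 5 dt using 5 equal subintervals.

Δt = (0.5 − (-3))/5 = 0.7.
Right endpoints: -2.3, -1.6, -0.9, -0.2, 0.5.
f(-2.3) = 71.038, f(-1.6) = 27.064, f(-0.9) = 4.846, f(-0.2) = -3.848, f(0.5) = -7.25.
Sum = Δt · [f(-2.3) + f(-1.6) + f(-0.9) + f(-0.2) + f(0.5)].
Sum = 64.295.

64.295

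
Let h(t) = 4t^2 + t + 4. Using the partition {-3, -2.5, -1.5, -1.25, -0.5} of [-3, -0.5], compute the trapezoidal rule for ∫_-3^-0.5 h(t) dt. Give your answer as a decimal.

Subinterval widths: 0.5, 1, 0.25, 0.75.
h(-3) = 37, h(-2.5) = 26.5, h(-1.5) = 11.5, h(-1.25) = 9, h(-0.5) = 4.5.
On each subinterval the trapezoid contributes (Δt_i/2)·[h(t_{i-1}) + h(t_i)].
Sum = 42.5.

42.5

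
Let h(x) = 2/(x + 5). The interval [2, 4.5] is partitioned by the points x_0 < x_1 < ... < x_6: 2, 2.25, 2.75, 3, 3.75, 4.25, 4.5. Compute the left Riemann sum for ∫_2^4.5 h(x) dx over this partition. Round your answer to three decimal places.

Subinterval widths: 0.25, 0.5, 0.25, 0.75, 0.5, 0.25.
Left endpoints: 2, 2.25, 2.75, 3, 3.75, 4.25.
h(2) = 2/7, h(2.25) = 8/29, h(2.75) = 8/31, h(3) = 0.25, h(3.75) = 8/35, h(4.25) = 8/37.
Sum = Σ Δx_i · h(x_i).
Sum ≈ 0.630.

0.630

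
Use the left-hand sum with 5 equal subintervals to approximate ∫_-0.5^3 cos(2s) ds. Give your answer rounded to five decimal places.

Δs = (3 − (-0.5))/5 = 0.7.
Left endpoints: -0.5, 0.2, 0.9, 1.6, 2.3.
f(-0.5) ≈ 0.54030, f(0.2) ≈ 0.92106, f(0.9) ≈ -0.22720, f(1.6) ≈ -0.99829, f(2.3) ≈ -0.11215.
Sum = Δs · [f(-0.5) + f(0.2) + f(0.9) + f(1.6) + f(2.3)].
Sum ≈ 0.08660.

0.08660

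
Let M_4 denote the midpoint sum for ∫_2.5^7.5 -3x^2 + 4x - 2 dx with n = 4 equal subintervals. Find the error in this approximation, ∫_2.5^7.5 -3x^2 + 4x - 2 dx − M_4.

Exact integral: ∫_2.5^7.5 f(x) dx = -316.25.
M_4 = -314.296875.
Error = -316.25 − (-314.296875) = -1.953125.

-1.953125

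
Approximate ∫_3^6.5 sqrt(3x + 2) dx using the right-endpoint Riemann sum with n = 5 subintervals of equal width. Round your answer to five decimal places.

14.50315

Δx = (6.5 − 3)/5 = 0.7.
Right endpoints: 3.7, 4.4, 5.1, 5.8, 6.5.
f(3.7) ≈ 3.61939, f(4.4) ≈ 3.89872, f(5.1) ≈ 4.15933, f(5.8) ≈ 4.40454, f(6.5) ≈ 4.63681.
Sum = Δx · [f(3.7) + f(4.4) + f(5.1) + f(5.8) + f(6.5)].
Sum ≈ 14.50315.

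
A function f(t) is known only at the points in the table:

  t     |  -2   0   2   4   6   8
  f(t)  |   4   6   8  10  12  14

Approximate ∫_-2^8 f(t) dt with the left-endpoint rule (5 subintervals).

Δt = 2.
Sum = 2·[4 + 6 + 8 + 10 + 12] = 80.

80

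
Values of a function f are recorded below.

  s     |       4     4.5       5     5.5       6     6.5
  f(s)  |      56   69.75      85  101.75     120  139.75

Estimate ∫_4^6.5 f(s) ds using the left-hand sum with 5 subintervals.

Δs = 0.5.
Sum = 0.5·[56 + 69.75 + 85 + 101.75 + 120] = 216.25.

216.25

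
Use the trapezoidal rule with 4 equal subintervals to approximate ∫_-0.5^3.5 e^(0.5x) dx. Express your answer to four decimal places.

Δx = (3.5 − (-0.5))/4 = 1.
f(-0.5) ≈ 0.7788, f(0.5) ≈ 1.2840, f(1.5) ≈ 2.1170, f(2.5) ≈ 3.4903, f(3.5) ≈ 5.7546.
T_4 = (Δx/2)·[f(x_0) + 2f(x_1) + 2f(x_2) + 2f(x_3) + f(x_4)].
Sum ≈ 10.1581.

10.1581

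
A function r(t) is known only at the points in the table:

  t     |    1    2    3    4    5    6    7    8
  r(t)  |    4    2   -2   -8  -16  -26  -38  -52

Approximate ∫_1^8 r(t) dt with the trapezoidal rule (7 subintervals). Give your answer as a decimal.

Δt = 1.
T_7 = (1/2)·[4 + 2·2 + 2·(-2) + 2·(-8) + 2·(-16) + 2·(-26) + 2·(-38) + (-52)] = -112.

-112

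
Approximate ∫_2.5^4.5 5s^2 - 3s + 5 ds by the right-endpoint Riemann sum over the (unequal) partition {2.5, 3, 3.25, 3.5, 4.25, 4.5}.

131.5625

Subinterval widths: 0.5, 0.25, 0.25, 0.75, 0.25.
Right endpoints: 3, 3.25, 3.5, 4.25, 4.5.
f(3) = 41, f(3.25) = 48.0625, f(3.5) = 55.75, f(4.25) = 82.5625, f(4.5) = 92.75.
Sum = Σ Δs_i · f(s_i).
Sum = 131.5625.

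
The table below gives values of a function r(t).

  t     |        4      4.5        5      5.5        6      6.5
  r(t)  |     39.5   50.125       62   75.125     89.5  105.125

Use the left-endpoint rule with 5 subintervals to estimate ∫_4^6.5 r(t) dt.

158.125

Δt = 0.5.
Sum = 0.5·[39.5 + 50.125 + 62 + 75.125 + 89.5] = 158.125.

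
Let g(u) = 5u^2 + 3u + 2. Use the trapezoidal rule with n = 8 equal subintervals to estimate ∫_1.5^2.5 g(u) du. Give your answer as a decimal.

28.4296875

Δu = (2.5 − 1.5)/8 = 0.125.
g(1.5) = 17.75, g(1.625) = 20.078125, g(1.75) = 22.5625, g(1.875) = 25.203125, g(2) = 28, g(2.125) = 30.953125, g(2.25) = 34.0625, g(2.375) = 37.328125, g(2.5) = 40.75.
T_8 = (Δu/2)·[g(u_0) + 2g(u_1) + ... + 2g(u_{7}) + g(u_8)].
Sum = 28.4296875.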